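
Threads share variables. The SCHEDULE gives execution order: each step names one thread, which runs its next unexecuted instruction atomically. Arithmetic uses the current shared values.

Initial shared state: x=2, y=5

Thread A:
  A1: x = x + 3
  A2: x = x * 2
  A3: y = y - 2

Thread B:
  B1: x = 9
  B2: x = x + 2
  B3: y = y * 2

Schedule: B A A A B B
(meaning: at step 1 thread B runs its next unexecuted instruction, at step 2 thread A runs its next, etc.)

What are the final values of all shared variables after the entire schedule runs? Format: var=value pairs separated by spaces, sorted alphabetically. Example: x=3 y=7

Answer: x=26 y=6

Derivation:
Step 1: thread B executes B1 (x = 9). Shared: x=9 y=5. PCs: A@0 B@1
Step 2: thread A executes A1 (x = x + 3). Shared: x=12 y=5. PCs: A@1 B@1
Step 3: thread A executes A2 (x = x * 2). Shared: x=24 y=5. PCs: A@2 B@1
Step 4: thread A executes A3 (y = y - 2). Shared: x=24 y=3. PCs: A@3 B@1
Step 5: thread B executes B2 (x = x + 2). Shared: x=26 y=3. PCs: A@3 B@2
Step 6: thread B executes B3 (y = y * 2). Shared: x=26 y=6. PCs: A@3 B@3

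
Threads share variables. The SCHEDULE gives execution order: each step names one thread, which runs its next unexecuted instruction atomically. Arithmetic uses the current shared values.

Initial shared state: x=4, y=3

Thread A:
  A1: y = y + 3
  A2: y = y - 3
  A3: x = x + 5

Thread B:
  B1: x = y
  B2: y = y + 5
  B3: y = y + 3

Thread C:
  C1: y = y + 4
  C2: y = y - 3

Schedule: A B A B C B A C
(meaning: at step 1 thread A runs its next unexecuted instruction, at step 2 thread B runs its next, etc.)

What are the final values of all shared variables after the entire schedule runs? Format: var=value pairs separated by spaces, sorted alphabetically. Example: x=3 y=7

Step 1: thread A executes A1 (y = y + 3). Shared: x=4 y=6. PCs: A@1 B@0 C@0
Step 2: thread B executes B1 (x = y). Shared: x=6 y=6. PCs: A@1 B@1 C@0
Step 3: thread A executes A2 (y = y - 3). Shared: x=6 y=3. PCs: A@2 B@1 C@0
Step 4: thread B executes B2 (y = y + 5). Shared: x=6 y=8. PCs: A@2 B@2 C@0
Step 5: thread C executes C1 (y = y + 4). Shared: x=6 y=12. PCs: A@2 B@2 C@1
Step 6: thread B executes B3 (y = y + 3). Shared: x=6 y=15. PCs: A@2 B@3 C@1
Step 7: thread A executes A3 (x = x + 5). Shared: x=11 y=15. PCs: A@3 B@3 C@1
Step 8: thread C executes C2 (y = y - 3). Shared: x=11 y=12. PCs: A@3 B@3 C@2

Answer: x=11 y=12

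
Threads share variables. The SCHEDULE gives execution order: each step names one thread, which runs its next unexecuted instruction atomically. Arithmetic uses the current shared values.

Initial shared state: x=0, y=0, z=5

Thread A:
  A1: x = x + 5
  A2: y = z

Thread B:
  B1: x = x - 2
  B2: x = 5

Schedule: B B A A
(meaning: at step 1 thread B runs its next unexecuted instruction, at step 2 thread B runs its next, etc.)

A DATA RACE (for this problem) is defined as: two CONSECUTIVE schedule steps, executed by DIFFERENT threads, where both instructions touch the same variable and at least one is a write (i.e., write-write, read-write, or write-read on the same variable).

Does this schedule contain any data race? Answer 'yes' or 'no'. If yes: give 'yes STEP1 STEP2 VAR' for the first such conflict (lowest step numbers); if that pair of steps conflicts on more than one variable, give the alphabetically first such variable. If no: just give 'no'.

Steps 1,2: same thread (B). No race.
Steps 2,3: B(x = 5) vs A(x = x + 5). RACE on x (W-W).
Steps 3,4: same thread (A). No race.
First conflict at steps 2,3.

Answer: yes 2 3 x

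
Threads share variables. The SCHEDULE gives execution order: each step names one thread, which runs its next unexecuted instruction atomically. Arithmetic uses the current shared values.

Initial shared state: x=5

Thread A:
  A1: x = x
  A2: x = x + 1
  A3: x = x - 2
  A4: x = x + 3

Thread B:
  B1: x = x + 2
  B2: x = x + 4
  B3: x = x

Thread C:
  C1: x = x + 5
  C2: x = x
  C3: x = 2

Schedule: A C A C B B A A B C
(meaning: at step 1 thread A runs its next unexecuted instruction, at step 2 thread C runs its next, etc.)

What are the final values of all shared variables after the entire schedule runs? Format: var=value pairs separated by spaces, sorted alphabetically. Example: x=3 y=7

Answer: x=2

Derivation:
Step 1: thread A executes A1 (x = x). Shared: x=5. PCs: A@1 B@0 C@0
Step 2: thread C executes C1 (x = x + 5). Shared: x=10. PCs: A@1 B@0 C@1
Step 3: thread A executes A2 (x = x + 1). Shared: x=11. PCs: A@2 B@0 C@1
Step 4: thread C executes C2 (x = x). Shared: x=11. PCs: A@2 B@0 C@2
Step 5: thread B executes B1 (x = x + 2). Shared: x=13. PCs: A@2 B@1 C@2
Step 6: thread B executes B2 (x = x + 4). Shared: x=17. PCs: A@2 B@2 C@2
Step 7: thread A executes A3 (x = x - 2). Shared: x=15. PCs: A@3 B@2 C@2
Step 8: thread A executes A4 (x = x + 3). Shared: x=18. PCs: A@4 B@2 C@2
Step 9: thread B executes B3 (x = x). Shared: x=18. PCs: A@4 B@3 C@2
Step 10: thread C executes C3 (x = 2). Shared: x=2. PCs: A@4 B@3 C@3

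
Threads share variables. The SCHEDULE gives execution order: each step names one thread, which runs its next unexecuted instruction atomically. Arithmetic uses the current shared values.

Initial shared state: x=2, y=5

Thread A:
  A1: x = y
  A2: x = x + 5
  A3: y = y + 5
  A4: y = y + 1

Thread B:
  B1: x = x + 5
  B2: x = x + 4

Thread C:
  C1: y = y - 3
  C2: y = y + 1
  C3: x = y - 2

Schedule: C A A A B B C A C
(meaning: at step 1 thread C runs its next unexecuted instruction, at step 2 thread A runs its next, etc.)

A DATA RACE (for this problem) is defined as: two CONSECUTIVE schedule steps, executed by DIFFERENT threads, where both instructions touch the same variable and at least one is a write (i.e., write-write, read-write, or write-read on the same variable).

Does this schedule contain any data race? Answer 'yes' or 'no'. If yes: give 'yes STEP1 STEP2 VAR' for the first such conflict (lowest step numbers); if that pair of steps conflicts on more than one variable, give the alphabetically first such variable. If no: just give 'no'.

Steps 1,2: C(y = y - 3) vs A(x = y). RACE on y (W-R).
Steps 2,3: same thread (A). No race.
Steps 3,4: same thread (A). No race.
Steps 4,5: A(r=y,w=y) vs B(r=x,w=x). No conflict.
Steps 5,6: same thread (B). No race.
Steps 6,7: B(r=x,w=x) vs C(r=y,w=y). No conflict.
Steps 7,8: C(y = y + 1) vs A(y = y + 1). RACE on y (W-W).
Steps 8,9: A(y = y + 1) vs C(x = y - 2). RACE on y (W-R).
First conflict at steps 1,2.

Answer: yes 1 2 y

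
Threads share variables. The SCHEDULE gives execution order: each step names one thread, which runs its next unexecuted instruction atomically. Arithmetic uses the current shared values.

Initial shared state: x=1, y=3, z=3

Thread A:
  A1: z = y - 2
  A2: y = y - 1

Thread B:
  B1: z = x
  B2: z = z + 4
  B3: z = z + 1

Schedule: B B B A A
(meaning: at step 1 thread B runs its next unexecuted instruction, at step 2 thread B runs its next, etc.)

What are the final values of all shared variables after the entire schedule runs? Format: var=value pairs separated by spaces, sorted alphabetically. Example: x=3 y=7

Step 1: thread B executes B1 (z = x). Shared: x=1 y=3 z=1. PCs: A@0 B@1
Step 2: thread B executes B2 (z = z + 4). Shared: x=1 y=3 z=5. PCs: A@0 B@2
Step 3: thread B executes B3 (z = z + 1). Shared: x=1 y=3 z=6. PCs: A@0 B@3
Step 4: thread A executes A1 (z = y - 2). Shared: x=1 y=3 z=1. PCs: A@1 B@3
Step 5: thread A executes A2 (y = y - 1). Shared: x=1 y=2 z=1. PCs: A@2 B@3

Answer: x=1 y=2 z=1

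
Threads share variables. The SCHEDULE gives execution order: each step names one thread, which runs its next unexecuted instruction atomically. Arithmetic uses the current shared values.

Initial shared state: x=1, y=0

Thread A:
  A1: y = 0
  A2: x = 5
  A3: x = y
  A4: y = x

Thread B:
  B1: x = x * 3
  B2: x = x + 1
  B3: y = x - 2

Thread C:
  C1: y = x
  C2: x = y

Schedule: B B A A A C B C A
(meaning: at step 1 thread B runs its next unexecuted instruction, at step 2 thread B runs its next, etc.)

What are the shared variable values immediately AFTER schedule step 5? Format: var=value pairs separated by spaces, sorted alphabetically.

Answer: x=0 y=0

Derivation:
Step 1: thread B executes B1 (x = x * 3). Shared: x=3 y=0. PCs: A@0 B@1 C@0
Step 2: thread B executes B2 (x = x + 1). Shared: x=4 y=0. PCs: A@0 B@2 C@0
Step 3: thread A executes A1 (y = 0). Shared: x=4 y=0. PCs: A@1 B@2 C@0
Step 4: thread A executes A2 (x = 5). Shared: x=5 y=0. PCs: A@2 B@2 C@0
Step 5: thread A executes A3 (x = y). Shared: x=0 y=0. PCs: A@3 B@2 C@0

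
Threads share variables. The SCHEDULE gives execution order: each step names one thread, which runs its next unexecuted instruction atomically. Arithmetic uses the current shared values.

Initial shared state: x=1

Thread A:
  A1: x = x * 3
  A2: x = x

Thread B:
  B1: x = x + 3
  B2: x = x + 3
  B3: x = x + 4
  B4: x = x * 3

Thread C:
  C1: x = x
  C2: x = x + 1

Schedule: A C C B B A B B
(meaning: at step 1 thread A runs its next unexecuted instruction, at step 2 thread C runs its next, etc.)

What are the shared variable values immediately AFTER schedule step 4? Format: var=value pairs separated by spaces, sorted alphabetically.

Step 1: thread A executes A1 (x = x * 3). Shared: x=3. PCs: A@1 B@0 C@0
Step 2: thread C executes C1 (x = x). Shared: x=3. PCs: A@1 B@0 C@1
Step 3: thread C executes C2 (x = x + 1). Shared: x=4. PCs: A@1 B@0 C@2
Step 4: thread B executes B1 (x = x + 3). Shared: x=7. PCs: A@1 B@1 C@2

Answer: x=7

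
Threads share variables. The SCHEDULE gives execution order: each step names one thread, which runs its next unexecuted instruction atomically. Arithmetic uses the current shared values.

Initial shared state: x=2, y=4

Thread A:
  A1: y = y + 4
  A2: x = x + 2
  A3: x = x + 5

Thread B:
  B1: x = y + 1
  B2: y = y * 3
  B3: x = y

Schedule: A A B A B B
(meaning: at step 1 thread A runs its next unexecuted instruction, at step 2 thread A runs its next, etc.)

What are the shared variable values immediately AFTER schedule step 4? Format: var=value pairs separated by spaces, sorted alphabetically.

Answer: x=14 y=8

Derivation:
Step 1: thread A executes A1 (y = y + 4). Shared: x=2 y=8. PCs: A@1 B@0
Step 2: thread A executes A2 (x = x + 2). Shared: x=4 y=8. PCs: A@2 B@0
Step 3: thread B executes B1 (x = y + 1). Shared: x=9 y=8. PCs: A@2 B@1
Step 4: thread A executes A3 (x = x + 5). Shared: x=14 y=8. PCs: A@3 B@1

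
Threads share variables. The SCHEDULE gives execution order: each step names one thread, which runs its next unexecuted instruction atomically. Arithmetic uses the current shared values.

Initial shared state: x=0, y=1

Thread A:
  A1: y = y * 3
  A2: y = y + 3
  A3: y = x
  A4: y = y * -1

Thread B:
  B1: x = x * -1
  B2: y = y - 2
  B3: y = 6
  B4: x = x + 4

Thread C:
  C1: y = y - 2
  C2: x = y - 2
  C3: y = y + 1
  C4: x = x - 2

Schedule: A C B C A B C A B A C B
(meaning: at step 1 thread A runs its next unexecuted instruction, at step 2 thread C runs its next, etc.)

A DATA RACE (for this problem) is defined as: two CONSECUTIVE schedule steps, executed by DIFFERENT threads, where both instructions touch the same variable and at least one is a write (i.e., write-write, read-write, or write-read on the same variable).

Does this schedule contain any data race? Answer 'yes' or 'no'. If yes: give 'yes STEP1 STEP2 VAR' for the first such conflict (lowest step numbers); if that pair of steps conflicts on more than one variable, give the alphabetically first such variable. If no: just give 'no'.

Steps 1,2: A(y = y * 3) vs C(y = y - 2). RACE on y (W-W).
Steps 2,3: C(r=y,w=y) vs B(r=x,w=x). No conflict.
Steps 3,4: B(x = x * -1) vs C(x = y - 2). RACE on x (W-W).
Steps 4,5: C(x = y - 2) vs A(y = y + 3). RACE on y (R-W).
Steps 5,6: A(y = y + 3) vs B(y = y - 2). RACE on y (W-W).
Steps 6,7: B(y = y - 2) vs C(y = y + 1). RACE on y (W-W).
Steps 7,8: C(y = y + 1) vs A(y = x). RACE on y (W-W).
Steps 8,9: A(y = x) vs B(y = 6). RACE on y (W-W).
Steps 9,10: B(y = 6) vs A(y = y * -1). RACE on y (W-W).
Steps 10,11: A(r=y,w=y) vs C(r=x,w=x). No conflict.
Steps 11,12: C(x = x - 2) vs B(x = x + 4). RACE on x (W-W).
First conflict at steps 1,2.

Answer: yes 1 2 y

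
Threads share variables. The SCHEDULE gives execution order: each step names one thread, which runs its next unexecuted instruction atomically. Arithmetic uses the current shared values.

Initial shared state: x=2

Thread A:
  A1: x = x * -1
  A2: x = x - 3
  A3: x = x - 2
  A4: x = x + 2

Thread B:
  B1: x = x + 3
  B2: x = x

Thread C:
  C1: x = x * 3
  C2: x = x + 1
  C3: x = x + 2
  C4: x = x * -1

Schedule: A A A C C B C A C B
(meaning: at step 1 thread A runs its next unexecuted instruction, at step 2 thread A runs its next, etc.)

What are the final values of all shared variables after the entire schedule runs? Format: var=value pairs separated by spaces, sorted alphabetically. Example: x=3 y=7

Answer: x=13

Derivation:
Step 1: thread A executes A1 (x = x * -1). Shared: x=-2. PCs: A@1 B@0 C@0
Step 2: thread A executes A2 (x = x - 3). Shared: x=-5. PCs: A@2 B@0 C@0
Step 3: thread A executes A3 (x = x - 2). Shared: x=-7. PCs: A@3 B@0 C@0
Step 4: thread C executes C1 (x = x * 3). Shared: x=-21. PCs: A@3 B@0 C@1
Step 5: thread C executes C2 (x = x + 1). Shared: x=-20. PCs: A@3 B@0 C@2
Step 6: thread B executes B1 (x = x + 3). Shared: x=-17. PCs: A@3 B@1 C@2
Step 7: thread C executes C3 (x = x + 2). Shared: x=-15. PCs: A@3 B@1 C@3
Step 8: thread A executes A4 (x = x + 2). Shared: x=-13. PCs: A@4 B@1 C@3
Step 9: thread C executes C4 (x = x * -1). Shared: x=13. PCs: A@4 B@1 C@4
Step 10: thread B executes B2 (x = x). Shared: x=13. PCs: A@4 B@2 C@4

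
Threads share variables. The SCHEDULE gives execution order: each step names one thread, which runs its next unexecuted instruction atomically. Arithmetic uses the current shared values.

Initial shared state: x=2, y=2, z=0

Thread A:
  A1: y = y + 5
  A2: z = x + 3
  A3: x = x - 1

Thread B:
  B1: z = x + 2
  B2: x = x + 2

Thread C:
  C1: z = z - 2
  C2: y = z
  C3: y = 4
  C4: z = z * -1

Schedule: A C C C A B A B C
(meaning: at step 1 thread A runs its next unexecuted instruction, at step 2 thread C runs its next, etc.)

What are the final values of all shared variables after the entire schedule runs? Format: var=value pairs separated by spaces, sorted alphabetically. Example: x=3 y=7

Step 1: thread A executes A1 (y = y + 5). Shared: x=2 y=7 z=0. PCs: A@1 B@0 C@0
Step 2: thread C executes C1 (z = z - 2). Shared: x=2 y=7 z=-2. PCs: A@1 B@0 C@1
Step 3: thread C executes C2 (y = z). Shared: x=2 y=-2 z=-2. PCs: A@1 B@0 C@2
Step 4: thread C executes C3 (y = 4). Shared: x=2 y=4 z=-2. PCs: A@1 B@0 C@3
Step 5: thread A executes A2 (z = x + 3). Shared: x=2 y=4 z=5. PCs: A@2 B@0 C@3
Step 6: thread B executes B1 (z = x + 2). Shared: x=2 y=4 z=4. PCs: A@2 B@1 C@3
Step 7: thread A executes A3 (x = x - 1). Shared: x=1 y=4 z=4. PCs: A@3 B@1 C@3
Step 8: thread B executes B2 (x = x + 2). Shared: x=3 y=4 z=4. PCs: A@3 B@2 C@3
Step 9: thread C executes C4 (z = z * -1). Shared: x=3 y=4 z=-4. PCs: A@3 B@2 C@4

Answer: x=3 y=4 z=-4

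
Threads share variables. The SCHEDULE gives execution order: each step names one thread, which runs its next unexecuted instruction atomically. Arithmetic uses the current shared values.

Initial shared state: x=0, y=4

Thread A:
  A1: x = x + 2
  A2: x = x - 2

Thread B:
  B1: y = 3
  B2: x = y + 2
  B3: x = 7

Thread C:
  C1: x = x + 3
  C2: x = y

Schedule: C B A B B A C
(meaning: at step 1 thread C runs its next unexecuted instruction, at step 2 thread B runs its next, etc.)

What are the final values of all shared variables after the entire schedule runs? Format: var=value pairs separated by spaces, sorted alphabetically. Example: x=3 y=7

Step 1: thread C executes C1 (x = x + 3). Shared: x=3 y=4. PCs: A@0 B@0 C@1
Step 2: thread B executes B1 (y = 3). Shared: x=3 y=3. PCs: A@0 B@1 C@1
Step 3: thread A executes A1 (x = x + 2). Shared: x=5 y=3. PCs: A@1 B@1 C@1
Step 4: thread B executes B2 (x = y + 2). Shared: x=5 y=3. PCs: A@1 B@2 C@1
Step 5: thread B executes B3 (x = 7). Shared: x=7 y=3. PCs: A@1 B@3 C@1
Step 6: thread A executes A2 (x = x - 2). Shared: x=5 y=3. PCs: A@2 B@3 C@1
Step 7: thread C executes C2 (x = y). Shared: x=3 y=3. PCs: A@2 B@3 C@2

Answer: x=3 y=3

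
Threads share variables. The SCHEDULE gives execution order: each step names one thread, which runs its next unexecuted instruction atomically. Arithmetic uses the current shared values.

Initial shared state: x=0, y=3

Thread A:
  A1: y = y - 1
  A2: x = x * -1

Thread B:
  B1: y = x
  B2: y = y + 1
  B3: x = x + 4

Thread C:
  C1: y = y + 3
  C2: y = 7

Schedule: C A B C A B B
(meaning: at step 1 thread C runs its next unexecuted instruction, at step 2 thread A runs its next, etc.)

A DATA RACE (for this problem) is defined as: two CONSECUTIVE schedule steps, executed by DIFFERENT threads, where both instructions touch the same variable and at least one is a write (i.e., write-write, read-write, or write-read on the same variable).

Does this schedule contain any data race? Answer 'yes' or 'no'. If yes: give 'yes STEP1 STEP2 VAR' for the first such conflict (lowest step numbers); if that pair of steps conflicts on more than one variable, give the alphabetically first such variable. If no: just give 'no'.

Answer: yes 1 2 y

Derivation:
Steps 1,2: C(y = y + 3) vs A(y = y - 1). RACE on y (W-W).
Steps 2,3: A(y = y - 1) vs B(y = x). RACE on y (W-W).
Steps 3,4: B(y = x) vs C(y = 7). RACE on y (W-W).
Steps 4,5: C(r=-,w=y) vs A(r=x,w=x). No conflict.
Steps 5,6: A(r=x,w=x) vs B(r=y,w=y). No conflict.
Steps 6,7: same thread (B). No race.
First conflict at steps 1,2.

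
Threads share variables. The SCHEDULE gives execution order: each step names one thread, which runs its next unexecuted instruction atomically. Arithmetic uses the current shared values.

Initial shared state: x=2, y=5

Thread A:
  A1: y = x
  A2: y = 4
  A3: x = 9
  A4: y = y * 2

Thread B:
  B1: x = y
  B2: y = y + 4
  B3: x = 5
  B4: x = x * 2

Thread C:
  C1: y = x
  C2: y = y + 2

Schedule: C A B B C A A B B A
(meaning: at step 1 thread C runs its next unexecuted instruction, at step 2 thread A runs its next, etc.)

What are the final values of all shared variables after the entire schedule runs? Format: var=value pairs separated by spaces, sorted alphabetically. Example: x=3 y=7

Answer: x=10 y=8

Derivation:
Step 1: thread C executes C1 (y = x). Shared: x=2 y=2. PCs: A@0 B@0 C@1
Step 2: thread A executes A1 (y = x). Shared: x=2 y=2. PCs: A@1 B@0 C@1
Step 3: thread B executes B1 (x = y). Shared: x=2 y=2. PCs: A@1 B@1 C@1
Step 4: thread B executes B2 (y = y + 4). Shared: x=2 y=6. PCs: A@1 B@2 C@1
Step 5: thread C executes C2 (y = y + 2). Shared: x=2 y=8. PCs: A@1 B@2 C@2
Step 6: thread A executes A2 (y = 4). Shared: x=2 y=4. PCs: A@2 B@2 C@2
Step 7: thread A executes A3 (x = 9). Shared: x=9 y=4. PCs: A@3 B@2 C@2
Step 8: thread B executes B3 (x = 5). Shared: x=5 y=4. PCs: A@3 B@3 C@2
Step 9: thread B executes B4 (x = x * 2). Shared: x=10 y=4. PCs: A@3 B@4 C@2
Step 10: thread A executes A4 (y = y * 2). Shared: x=10 y=8. PCs: A@4 B@4 C@2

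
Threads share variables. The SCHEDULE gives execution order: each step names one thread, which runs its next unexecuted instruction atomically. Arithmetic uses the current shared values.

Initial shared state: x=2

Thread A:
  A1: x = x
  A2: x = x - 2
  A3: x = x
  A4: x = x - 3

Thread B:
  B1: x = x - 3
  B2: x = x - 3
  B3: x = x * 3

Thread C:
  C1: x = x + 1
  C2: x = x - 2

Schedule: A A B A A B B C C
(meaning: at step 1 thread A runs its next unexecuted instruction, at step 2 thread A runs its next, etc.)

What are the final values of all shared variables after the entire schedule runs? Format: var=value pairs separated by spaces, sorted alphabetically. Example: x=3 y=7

Step 1: thread A executes A1 (x = x). Shared: x=2. PCs: A@1 B@0 C@0
Step 2: thread A executes A2 (x = x - 2). Shared: x=0. PCs: A@2 B@0 C@0
Step 3: thread B executes B1 (x = x - 3). Shared: x=-3. PCs: A@2 B@1 C@0
Step 4: thread A executes A3 (x = x). Shared: x=-3. PCs: A@3 B@1 C@0
Step 5: thread A executes A4 (x = x - 3). Shared: x=-6. PCs: A@4 B@1 C@0
Step 6: thread B executes B2 (x = x - 3). Shared: x=-9. PCs: A@4 B@2 C@0
Step 7: thread B executes B3 (x = x * 3). Shared: x=-27. PCs: A@4 B@3 C@0
Step 8: thread C executes C1 (x = x + 1). Shared: x=-26. PCs: A@4 B@3 C@1
Step 9: thread C executes C2 (x = x - 2). Shared: x=-28. PCs: A@4 B@3 C@2

Answer: x=-28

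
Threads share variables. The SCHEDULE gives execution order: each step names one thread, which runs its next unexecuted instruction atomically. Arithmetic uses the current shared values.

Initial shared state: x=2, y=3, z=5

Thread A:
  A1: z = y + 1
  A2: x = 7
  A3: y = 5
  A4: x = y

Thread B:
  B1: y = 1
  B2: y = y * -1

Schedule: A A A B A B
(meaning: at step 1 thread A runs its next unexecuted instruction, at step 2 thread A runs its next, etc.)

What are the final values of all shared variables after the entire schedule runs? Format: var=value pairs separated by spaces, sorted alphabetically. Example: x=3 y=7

Answer: x=1 y=-1 z=4

Derivation:
Step 1: thread A executes A1 (z = y + 1). Shared: x=2 y=3 z=4. PCs: A@1 B@0
Step 2: thread A executes A2 (x = 7). Shared: x=7 y=3 z=4. PCs: A@2 B@0
Step 3: thread A executes A3 (y = 5). Shared: x=7 y=5 z=4. PCs: A@3 B@0
Step 4: thread B executes B1 (y = 1). Shared: x=7 y=1 z=4. PCs: A@3 B@1
Step 5: thread A executes A4 (x = y). Shared: x=1 y=1 z=4. PCs: A@4 B@1
Step 6: thread B executes B2 (y = y * -1). Shared: x=1 y=-1 z=4. PCs: A@4 B@2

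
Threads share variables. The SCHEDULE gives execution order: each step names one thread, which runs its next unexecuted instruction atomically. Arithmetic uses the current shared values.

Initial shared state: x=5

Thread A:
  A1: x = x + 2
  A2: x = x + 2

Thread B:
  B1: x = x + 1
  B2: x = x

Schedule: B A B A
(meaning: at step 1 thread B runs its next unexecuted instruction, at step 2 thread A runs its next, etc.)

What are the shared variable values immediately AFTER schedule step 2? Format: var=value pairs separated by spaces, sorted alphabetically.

Step 1: thread B executes B1 (x = x + 1). Shared: x=6. PCs: A@0 B@1
Step 2: thread A executes A1 (x = x + 2). Shared: x=8. PCs: A@1 B@1

Answer: x=8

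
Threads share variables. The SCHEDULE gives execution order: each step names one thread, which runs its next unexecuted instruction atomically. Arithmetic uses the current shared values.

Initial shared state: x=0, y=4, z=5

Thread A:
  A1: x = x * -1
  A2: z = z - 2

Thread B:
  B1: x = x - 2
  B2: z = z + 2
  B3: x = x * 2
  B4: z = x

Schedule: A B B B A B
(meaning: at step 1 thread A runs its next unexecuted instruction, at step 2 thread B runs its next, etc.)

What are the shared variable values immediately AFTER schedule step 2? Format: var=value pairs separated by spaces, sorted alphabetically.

Answer: x=-2 y=4 z=5

Derivation:
Step 1: thread A executes A1 (x = x * -1). Shared: x=0 y=4 z=5. PCs: A@1 B@0
Step 2: thread B executes B1 (x = x - 2). Shared: x=-2 y=4 z=5. PCs: A@1 B@1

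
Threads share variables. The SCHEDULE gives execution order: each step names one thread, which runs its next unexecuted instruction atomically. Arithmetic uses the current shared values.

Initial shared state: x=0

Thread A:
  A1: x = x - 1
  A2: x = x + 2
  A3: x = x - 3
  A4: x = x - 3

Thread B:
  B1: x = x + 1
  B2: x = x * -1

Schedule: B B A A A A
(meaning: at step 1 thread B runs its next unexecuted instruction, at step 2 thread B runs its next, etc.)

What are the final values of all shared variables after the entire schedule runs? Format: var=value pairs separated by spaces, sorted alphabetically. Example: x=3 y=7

Answer: x=-6

Derivation:
Step 1: thread B executes B1 (x = x + 1). Shared: x=1. PCs: A@0 B@1
Step 2: thread B executes B2 (x = x * -1). Shared: x=-1. PCs: A@0 B@2
Step 3: thread A executes A1 (x = x - 1). Shared: x=-2. PCs: A@1 B@2
Step 4: thread A executes A2 (x = x + 2). Shared: x=0. PCs: A@2 B@2
Step 5: thread A executes A3 (x = x - 3). Shared: x=-3. PCs: A@3 B@2
Step 6: thread A executes A4 (x = x - 3). Shared: x=-6. PCs: A@4 B@2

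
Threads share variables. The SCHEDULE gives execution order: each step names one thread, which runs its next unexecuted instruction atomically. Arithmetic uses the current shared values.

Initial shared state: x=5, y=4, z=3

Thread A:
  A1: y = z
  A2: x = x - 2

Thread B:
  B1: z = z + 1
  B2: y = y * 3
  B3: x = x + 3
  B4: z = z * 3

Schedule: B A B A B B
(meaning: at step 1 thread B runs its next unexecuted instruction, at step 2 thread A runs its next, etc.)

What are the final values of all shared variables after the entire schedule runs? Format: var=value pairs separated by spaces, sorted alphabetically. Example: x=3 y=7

Step 1: thread B executes B1 (z = z + 1). Shared: x=5 y=4 z=4. PCs: A@0 B@1
Step 2: thread A executes A1 (y = z). Shared: x=5 y=4 z=4. PCs: A@1 B@1
Step 3: thread B executes B2 (y = y * 3). Shared: x=5 y=12 z=4. PCs: A@1 B@2
Step 4: thread A executes A2 (x = x - 2). Shared: x=3 y=12 z=4. PCs: A@2 B@2
Step 5: thread B executes B3 (x = x + 3). Shared: x=6 y=12 z=4. PCs: A@2 B@3
Step 6: thread B executes B4 (z = z * 3). Shared: x=6 y=12 z=12. PCs: A@2 B@4

Answer: x=6 y=12 z=12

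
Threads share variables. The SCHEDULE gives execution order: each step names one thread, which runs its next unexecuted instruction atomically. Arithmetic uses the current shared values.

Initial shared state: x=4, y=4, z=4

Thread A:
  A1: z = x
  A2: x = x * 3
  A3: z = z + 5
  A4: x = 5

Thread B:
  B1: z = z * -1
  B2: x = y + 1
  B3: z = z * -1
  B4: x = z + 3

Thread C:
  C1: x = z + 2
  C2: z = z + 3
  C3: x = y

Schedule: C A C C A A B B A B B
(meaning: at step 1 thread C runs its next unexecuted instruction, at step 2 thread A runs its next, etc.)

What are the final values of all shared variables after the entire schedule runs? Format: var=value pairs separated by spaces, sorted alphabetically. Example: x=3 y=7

Answer: x=17 y=4 z=14

Derivation:
Step 1: thread C executes C1 (x = z + 2). Shared: x=6 y=4 z=4. PCs: A@0 B@0 C@1
Step 2: thread A executes A1 (z = x). Shared: x=6 y=4 z=6. PCs: A@1 B@0 C@1
Step 3: thread C executes C2 (z = z + 3). Shared: x=6 y=4 z=9. PCs: A@1 B@0 C@2
Step 4: thread C executes C3 (x = y). Shared: x=4 y=4 z=9. PCs: A@1 B@0 C@3
Step 5: thread A executes A2 (x = x * 3). Shared: x=12 y=4 z=9. PCs: A@2 B@0 C@3
Step 6: thread A executes A3 (z = z + 5). Shared: x=12 y=4 z=14. PCs: A@3 B@0 C@3
Step 7: thread B executes B1 (z = z * -1). Shared: x=12 y=4 z=-14. PCs: A@3 B@1 C@3
Step 8: thread B executes B2 (x = y + 1). Shared: x=5 y=4 z=-14. PCs: A@3 B@2 C@3
Step 9: thread A executes A4 (x = 5). Shared: x=5 y=4 z=-14. PCs: A@4 B@2 C@3
Step 10: thread B executes B3 (z = z * -1). Shared: x=5 y=4 z=14. PCs: A@4 B@3 C@3
Step 11: thread B executes B4 (x = z + 3). Shared: x=17 y=4 z=14. PCs: A@4 B@4 C@3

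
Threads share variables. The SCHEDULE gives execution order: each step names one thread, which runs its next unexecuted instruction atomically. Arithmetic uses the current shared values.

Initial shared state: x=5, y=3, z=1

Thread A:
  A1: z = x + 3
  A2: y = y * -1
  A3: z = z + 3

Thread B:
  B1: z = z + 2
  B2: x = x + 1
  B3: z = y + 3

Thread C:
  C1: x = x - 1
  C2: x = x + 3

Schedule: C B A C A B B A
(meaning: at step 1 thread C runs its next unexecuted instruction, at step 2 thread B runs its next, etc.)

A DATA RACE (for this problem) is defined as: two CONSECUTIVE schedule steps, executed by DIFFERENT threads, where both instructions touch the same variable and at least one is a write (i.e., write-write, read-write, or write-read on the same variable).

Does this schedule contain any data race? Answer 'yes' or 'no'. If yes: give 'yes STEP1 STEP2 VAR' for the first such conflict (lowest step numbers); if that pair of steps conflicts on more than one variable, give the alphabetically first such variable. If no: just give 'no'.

Steps 1,2: C(r=x,w=x) vs B(r=z,w=z). No conflict.
Steps 2,3: B(z = z + 2) vs A(z = x + 3). RACE on z (W-W).
Steps 3,4: A(z = x + 3) vs C(x = x + 3). RACE on x (R-W).
Steps 4,5: C(r=x,w=x) vs A(r=y,w=y). No conflict.
Steps 5,6: A(r=y,w=y) vs B(r=x,w=x). No conflict.
Steps 6,7: same thread (B). No race.
Steps 7,8: B(z = y + 3) vs A(z = z + 3). RACE on z (W-W).
First conflict at steps 2,3.

Answer: yes 2 3 z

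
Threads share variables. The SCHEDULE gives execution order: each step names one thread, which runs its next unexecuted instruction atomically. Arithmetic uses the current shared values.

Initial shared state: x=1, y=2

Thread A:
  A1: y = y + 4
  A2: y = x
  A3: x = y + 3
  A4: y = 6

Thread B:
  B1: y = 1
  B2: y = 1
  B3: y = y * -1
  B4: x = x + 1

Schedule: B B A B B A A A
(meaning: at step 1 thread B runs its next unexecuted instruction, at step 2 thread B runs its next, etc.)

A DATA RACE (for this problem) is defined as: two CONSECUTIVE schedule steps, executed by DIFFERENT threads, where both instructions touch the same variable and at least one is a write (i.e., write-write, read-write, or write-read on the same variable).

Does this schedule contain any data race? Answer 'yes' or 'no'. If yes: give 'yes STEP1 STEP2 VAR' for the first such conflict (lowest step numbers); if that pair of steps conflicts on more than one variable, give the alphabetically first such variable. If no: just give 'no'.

Steps 1,2: same thread (B). No race.
Steps 2,3: B(y = 1) vs A(y = y + 4). RACE on y (W-W).
Steps 3,4: A(y = y + 4) vs B(y = y * -1). RACE on y (W-W).
Steps 4,5: same thread (B). No race.
Steps 5,6: B(x = x + 1) vs A(y = x). RACE on x (W-R).
Steps 6,7: same thread (A). No race.
Steps 7,8: same thread (A). No race.
First conflict at steps 2,3.

Answer: yes 2 3 y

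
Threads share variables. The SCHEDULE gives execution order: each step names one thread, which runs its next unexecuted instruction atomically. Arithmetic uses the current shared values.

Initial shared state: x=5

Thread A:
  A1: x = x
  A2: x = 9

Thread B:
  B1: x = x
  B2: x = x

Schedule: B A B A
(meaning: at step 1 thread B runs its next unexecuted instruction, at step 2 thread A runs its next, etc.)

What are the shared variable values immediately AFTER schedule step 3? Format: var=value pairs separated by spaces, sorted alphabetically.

Answer: x=5

Derivation:
Step 1: thread B executes B1 (x = x). Shared: x=5. PCs: A@0 B@1
Step 2: thread A executes A1 (x = x). Shared: x=5. PCs: A@1 B@1
Step 3: thread B executes B2 (x = x). Shared: x=5. PCs: A@1 B@2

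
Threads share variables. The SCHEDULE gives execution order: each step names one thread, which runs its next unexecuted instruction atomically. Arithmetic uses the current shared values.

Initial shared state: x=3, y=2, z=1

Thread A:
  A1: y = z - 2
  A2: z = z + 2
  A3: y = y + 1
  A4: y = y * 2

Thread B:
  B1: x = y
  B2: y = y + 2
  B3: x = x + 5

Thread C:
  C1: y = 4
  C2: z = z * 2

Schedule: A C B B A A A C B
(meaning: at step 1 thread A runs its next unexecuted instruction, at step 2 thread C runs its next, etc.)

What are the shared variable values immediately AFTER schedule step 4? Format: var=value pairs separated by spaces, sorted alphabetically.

Step 1: thread A executes A1 (y = z - 2). Shared: x=3 y=-1 z=1. PCs: A@1 B@0 C@0
Step 2: thread C executes C1 (y = 4). Shared: x=3 y=4 z=1. PCs: A@1 B@0 C@1
Step 3: thread B executes B1 (x = y). Shared: x=4 y=4 z=1. PCs: A@1 B@1 C@1
Step 4: thread B executes B2 (y = y + 2). Shared: x=4 y=6 z=1. PCs: A@1 B@2 C@1

Answer: x=4 y=6 z=1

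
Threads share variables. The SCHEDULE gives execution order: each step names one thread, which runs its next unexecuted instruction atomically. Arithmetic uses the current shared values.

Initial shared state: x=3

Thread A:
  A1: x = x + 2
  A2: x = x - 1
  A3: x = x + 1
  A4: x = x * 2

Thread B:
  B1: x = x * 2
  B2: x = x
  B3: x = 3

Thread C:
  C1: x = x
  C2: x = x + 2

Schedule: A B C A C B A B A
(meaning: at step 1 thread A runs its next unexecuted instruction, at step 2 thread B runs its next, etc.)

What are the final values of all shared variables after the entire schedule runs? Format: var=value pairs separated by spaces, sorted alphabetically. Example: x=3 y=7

Answer: x=6

Derivation:
Step 1: thread A executes A1 (x = x + 2). Shared: x=5. PCs: A@1 B@0 C@0
Step 2: thread B executes B1 (x = x * 2). Shared: x=10. PCs: A@1 B@1 C@0
Step 3: thread C executes C1 (x = x). Shared: x=10. PCs: A@1 B@1 C@1
Step 4: thread A executes A2 (x = x - 1). Shared: x=9. PCs: A@2 B@1 C@1
Step 5: thread C executes C2 (x = x + 2). Shared: x=11. PCs: A@2 B@1 C@2
Step 6: thread B executes B2 (x = x). Shared: x=11. PCs: A@2 B@2 C@2
Step 7: thread A executes A3 (x = x + 1). Shared: x=12. PCs: A@3 B@2 C@2
Step 8: thread B executes B3 (x = 3). Shared: x=3. PCs: A@3 B@3 C@2
Step 9: thread A executes A4 (x = x * 2). Shared: x=6. PCs: A@4 B@3 C@2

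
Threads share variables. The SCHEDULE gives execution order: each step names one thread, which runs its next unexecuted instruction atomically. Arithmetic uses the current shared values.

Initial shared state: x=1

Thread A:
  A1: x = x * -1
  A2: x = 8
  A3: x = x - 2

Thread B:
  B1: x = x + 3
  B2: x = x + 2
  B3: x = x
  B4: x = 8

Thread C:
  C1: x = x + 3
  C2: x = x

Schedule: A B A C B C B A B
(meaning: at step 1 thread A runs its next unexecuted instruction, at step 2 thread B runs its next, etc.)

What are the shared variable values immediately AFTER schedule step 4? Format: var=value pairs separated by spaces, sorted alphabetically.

Answer: x=11

Derivation:
Step 1: thread A executes A1 (x = x * -1). Shared: x=-1. PCs: A@1 B@0 C@0
Step 2: thread B executes B1 (x = x + 3). Shared: x=2. PCs: A@1 B@1 C@0
Step 3: thread A executes A2 (x = 8). Shared: x=8. PCs: A@2 B@1 C@0
Step 4: thread C executes C1 (x = x + 3). Shared: x=11. PCs: A@2 B@1 C@1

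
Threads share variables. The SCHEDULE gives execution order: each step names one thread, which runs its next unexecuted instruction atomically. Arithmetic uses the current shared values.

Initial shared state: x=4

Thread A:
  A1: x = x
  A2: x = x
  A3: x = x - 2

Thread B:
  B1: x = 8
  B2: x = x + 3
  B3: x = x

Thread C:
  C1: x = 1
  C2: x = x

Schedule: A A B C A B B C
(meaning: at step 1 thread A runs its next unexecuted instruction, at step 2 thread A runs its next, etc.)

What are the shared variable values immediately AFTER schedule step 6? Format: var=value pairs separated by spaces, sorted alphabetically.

Step 1: thread A executes A1 (x = x). Shared: x=4. PCs: A@1 B@0 C@0
Step 2: thread A executes A2 (x = x). Shared: x=4. PCs: A@2 B@0 C@0
Step 3: thread B executes B1 (x = 8). Shared: x=8. PCs: A@2 B@1 C@0
Step 4: thread C executes C1 (x = 1). Shared: x=1. PCs: A@2 B@1 C@1
Step 5: thread A executes A3 (x = x - 2). Shared: x=-1. PCs: A@3 B@1 C@1
Step 6: thread B executes B2 (x = x + 3). Shared: x=2. PCs: A@3 B@2 C@1

Answer: x=2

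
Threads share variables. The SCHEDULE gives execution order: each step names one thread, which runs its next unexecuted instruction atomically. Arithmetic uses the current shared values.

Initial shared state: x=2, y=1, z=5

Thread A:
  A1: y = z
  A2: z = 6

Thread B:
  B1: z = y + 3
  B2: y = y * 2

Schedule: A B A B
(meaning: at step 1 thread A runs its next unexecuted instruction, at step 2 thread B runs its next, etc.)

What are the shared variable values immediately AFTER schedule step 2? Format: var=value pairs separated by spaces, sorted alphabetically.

Step 1: thread A executes A1 (y = z). Shared: x=2 y=5 z=5. PCs: A@1 B@0
Step 2: thread B executes B1 (z = y + 3). Shared: x=2 y=5 z=8. PCs: A@1 B@1

Answer: x=2 y=5 z=8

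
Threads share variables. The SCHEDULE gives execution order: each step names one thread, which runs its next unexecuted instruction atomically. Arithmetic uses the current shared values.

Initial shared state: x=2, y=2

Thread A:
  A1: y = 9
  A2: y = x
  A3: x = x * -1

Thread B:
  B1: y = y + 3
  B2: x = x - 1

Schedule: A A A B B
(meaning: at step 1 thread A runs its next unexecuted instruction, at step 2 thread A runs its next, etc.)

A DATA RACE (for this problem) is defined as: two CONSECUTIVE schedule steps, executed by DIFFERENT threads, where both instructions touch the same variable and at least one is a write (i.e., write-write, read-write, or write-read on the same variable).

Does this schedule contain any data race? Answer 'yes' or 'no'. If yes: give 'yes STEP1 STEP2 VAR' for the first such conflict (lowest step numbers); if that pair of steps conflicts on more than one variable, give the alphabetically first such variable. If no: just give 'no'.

Steps 1,2: same thread (A). No race.
Steps 2,3: same thread (A). No race.
Steps 3,4: A(r=x,w=x) vs B(r=y,w=y). No conflict.
Steps 4,5: same thread (B). No race.

Answer: no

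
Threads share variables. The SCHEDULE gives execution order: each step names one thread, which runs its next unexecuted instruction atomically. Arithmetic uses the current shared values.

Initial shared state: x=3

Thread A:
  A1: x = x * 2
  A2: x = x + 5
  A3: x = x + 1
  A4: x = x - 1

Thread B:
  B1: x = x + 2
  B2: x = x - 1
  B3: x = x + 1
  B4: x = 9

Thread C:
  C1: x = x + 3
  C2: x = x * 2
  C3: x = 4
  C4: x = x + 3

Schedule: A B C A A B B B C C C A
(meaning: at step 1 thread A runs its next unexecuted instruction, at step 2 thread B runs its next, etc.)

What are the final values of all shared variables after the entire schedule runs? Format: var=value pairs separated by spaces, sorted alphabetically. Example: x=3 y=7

Answer: x=6

Derivation:
Step 1: thread A executes A1 (x = x * 2). Shared: x=6. PCs: A@1 B@0 C@0
Step 2: thread B executes B1 (x = x + 2). Shared: x=8. PCs: A@1 B@1 C@0
Step 3: thread C executes C1 (x = x + 3). Shared: x=11. PCs: A@1 B@1 C@1
Step 4: thread A executes A2 (x = x + 5). Shared: x=16. PCs: A@2 B@1 C@1
Step 5: thread A executes A3 (x = x + 1). Shared: x=17. PCs: A@3 B@1 C@1
Step 6: thread B executes B2 (x = x - 1). Shared: x=16. PCs: A@3 B@2 C@1
Step 7: thread B executes B3 (x = x + 1). Shared: x=17. PCs: A@3 B@3 C@1
Step 8: thread B executes B4 (x = 9). Shared: x=9. PCs: A@3 B@4 C@1
Step 9: thread C executes C2 (x = x * 2). Shared: x=18. PCs: A@3 B@4 C@2
Step 10: thread C executes C3 (x = 4). Shared: x=4. PCs: A@3 B@4 C@3
Step 11: thread C executes C4 (x = x + 3). Shared: x=7. PCs: A@3 B@4 C@4
Step 12: thread A executes A4 (x = x - 1). Shared: x=6. PCs: A@4 B@4 C@4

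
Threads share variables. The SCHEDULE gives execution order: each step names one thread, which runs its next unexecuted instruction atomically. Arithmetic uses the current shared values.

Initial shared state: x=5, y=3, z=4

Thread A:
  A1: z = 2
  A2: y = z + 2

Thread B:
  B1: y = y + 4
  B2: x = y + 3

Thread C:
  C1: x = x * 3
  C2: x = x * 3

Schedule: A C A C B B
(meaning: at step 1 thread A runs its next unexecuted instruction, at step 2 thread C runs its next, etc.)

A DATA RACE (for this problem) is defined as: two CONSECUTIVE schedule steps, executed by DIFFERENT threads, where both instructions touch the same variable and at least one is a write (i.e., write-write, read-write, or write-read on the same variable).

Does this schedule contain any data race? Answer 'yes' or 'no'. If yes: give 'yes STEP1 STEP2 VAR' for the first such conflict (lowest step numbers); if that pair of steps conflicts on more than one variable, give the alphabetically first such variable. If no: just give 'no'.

Steps 1,2: A(r=-,w=z) vs C(r=x,w=x). No conflict.
Steps 2,3: C(r=x,w=x) vs A(r=z,w=y). No conflict.
Steps 3,4: A(r=z,w=y) vs C(r=x,w=x). No conflict.
Steps 4,5: C(r=x,w=x) vs B(r=y,w=y). No conflict.
Steps 5,6: same thread (B). No race.

Answer: no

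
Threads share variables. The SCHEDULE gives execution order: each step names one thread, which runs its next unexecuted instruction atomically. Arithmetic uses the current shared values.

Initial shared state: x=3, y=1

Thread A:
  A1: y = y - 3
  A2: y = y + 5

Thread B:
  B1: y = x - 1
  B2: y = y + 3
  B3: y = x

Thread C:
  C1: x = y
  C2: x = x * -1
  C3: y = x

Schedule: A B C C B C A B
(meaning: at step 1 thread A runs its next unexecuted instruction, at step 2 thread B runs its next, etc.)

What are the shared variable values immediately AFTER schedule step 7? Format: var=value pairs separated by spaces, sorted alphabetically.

Answer: x=-2 y=3

Derivation:
Step 1: thread A executes A1 (y = y - 3). Shared: x=3 y=-2. PCs: A@1 B@0 C@0
Step 2: thread B executes B1 (y = x - 1). Shared: x=3 y=2. PCs: A@1 B@1 C@0
Step 3: thread C executes C1 (x = y). Shared: x=2 y=2. PCs: A@1 B@1 C@1
Step 4: thread C executes C2 (x = x * -1). Shared: x=-2 y=2. PCs: A@1 B@1 C@2
Step 5: thread B executes B2 (y = y + 3). Shared: x=-2 y=5. PCs: A@1 B@2 C@2
Step 6: thread C executes C3 (y = x). Shared: x=-2 y=-2. PCs: A@1 B@2 C@3
Step 7: thread A executes A2 (y = y + 5). Shared: x=-2 y=3. PCs: A@2 B@2 C@3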